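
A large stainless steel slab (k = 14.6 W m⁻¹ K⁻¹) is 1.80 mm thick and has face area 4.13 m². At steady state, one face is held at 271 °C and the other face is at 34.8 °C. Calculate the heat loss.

Q = kA·ΔT/L = 14.6 × 4.13 × |271 °C − 34.8 °C| / 0.00180 = 7.91×10^6 W

Q = 7.91×10^6 W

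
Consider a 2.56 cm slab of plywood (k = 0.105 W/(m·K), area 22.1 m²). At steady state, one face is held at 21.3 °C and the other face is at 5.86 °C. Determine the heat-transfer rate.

Q = kA·ΔT/L = 0.105 × 22.1 × |21.3 °C − 5.86 °C| / 0.0256 = 1400 W

Q = 1400 W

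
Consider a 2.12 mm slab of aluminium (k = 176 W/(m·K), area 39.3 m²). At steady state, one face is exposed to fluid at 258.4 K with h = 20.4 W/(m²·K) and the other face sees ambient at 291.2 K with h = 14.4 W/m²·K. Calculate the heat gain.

Series thermal resistances, inner to outer:
  R_conv,in = 1/(hA) = 1/(20.4·39.3) = 0.001247 K/W
  R_aluminium = L/(kA) = 0.00212/(176·39.3) = 3.065×10^-7 K/W
  R_conv,out = 1/(hA) = 1/(14.4·39.3) = 0.001767 K/W
ΣR = 0.001247 + 3.065×10^-7 + 0.001767 = 0.003014 K/W
Q = ΔT/ΣR = (258.4 K − 291.2 K)/0.003014 = -10900 W
(Negative Q ⇒ heat flows inward; heat gain = 10900 W.)

Q = 10.9 kW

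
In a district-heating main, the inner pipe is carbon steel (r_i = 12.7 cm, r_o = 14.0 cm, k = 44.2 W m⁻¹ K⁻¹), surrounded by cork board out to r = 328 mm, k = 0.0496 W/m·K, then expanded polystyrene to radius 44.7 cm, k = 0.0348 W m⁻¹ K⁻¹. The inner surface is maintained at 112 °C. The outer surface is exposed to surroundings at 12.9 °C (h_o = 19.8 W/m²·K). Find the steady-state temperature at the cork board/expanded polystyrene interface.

T = 47.0 °C

Treat each layer as a resistance in series:
  R'_carbon steel = ln(0.140/0.127)/(2πk) = 0.09746/(2π·44.2) = 3.509×10^-4 m·K/W
  R'_cork board = ln(0.328/0.140)/(2πk) = 0.8514/(2π·0.0496) = 2.732 m·K/W
  R'_expanded polystyrene = ln(0.447/0.328)/(2πk) = 0.3095/(2π·0.0348) = 1.416 m·K/W
  R'_conv,out = 1/(2πr h) = 1/(2π·0.447·19.8) = 0.01798 m·K/W
ΣR = 3.509×10^-4 + 2.732 + 1.416 + 0.01798 = 4.166 m·K/W
Q' = ΔT/ΣR = (112 °C − 12.9 °C)/4.166 = 23.79 W/m
From the inner boundary to the cork board/expanded polystyrene interface, ΣR_partial = 2.732 m·K/W.
T_interface = T_in − Q'·ΣR_partial = 112 °C − (23.79)(2.732) = 47.0 °C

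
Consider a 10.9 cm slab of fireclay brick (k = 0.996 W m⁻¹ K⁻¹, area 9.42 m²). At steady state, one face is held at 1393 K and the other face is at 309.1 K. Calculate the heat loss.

Q = kA·ΔT/L = 0.996 × 9.42 × |1393 K − 309.1 K| / 0.109 = 93300 W

Q = 93.3 kW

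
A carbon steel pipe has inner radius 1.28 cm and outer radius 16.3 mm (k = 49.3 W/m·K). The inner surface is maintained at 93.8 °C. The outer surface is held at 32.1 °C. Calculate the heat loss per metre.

Q' = 79.1 kW/m

Q' = 2πk·ΔT/ln(r₂/r₁) = 2π × 49.3 × 61.7 / ln(0.0163/0.0128) = 79100 W/m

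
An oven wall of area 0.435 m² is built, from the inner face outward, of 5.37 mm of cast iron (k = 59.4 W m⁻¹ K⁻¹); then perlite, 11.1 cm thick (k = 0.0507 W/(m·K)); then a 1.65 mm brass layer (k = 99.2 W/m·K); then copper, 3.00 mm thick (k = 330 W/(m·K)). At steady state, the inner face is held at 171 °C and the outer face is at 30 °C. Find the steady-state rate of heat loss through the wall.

Treat each layer as a resistance in series:
  R_cast iron = L/(kA) = 0.00537/(59.4·0.435) = 2.078×10^-4 K/W
  R_perlite = L/(kA) = 0.111/(0.0507·0.435) = 5.033 K/W
  R_brass = L/(kA) = 0.00165/(99.2·0.435) = 3.824×10^-5 K/W
  R_copper = L/(kA) = 0.00300/(330·0.435) = 2.090×10^-5 K/W
ΣR = 2.078×10^-4 + 5.033 + 3.824×10^-5 + 2.090×10^-5 = 5.033 K/W
Q = ΔT/ΣR = (171 °C − 30 °C)/5.033 = 28.0 W

Q = 28.0 W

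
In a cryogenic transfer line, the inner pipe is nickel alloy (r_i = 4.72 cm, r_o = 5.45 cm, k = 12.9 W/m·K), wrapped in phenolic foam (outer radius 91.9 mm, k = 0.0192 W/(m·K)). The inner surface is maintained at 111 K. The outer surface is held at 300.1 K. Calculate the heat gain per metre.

Q' = 43.6 W/m

Treat each layer as a resistance in series:
  R'_nickel alloy = ln(0.0545/0.0472)/(2πk) = 0.1438/(2π·12.9) = 0.001774 m·K/W
  R'_phenolic foam = ln(0.0919/0.0545)/(2πk) = 0.5225/(2π·0.0192) = 4.331 m·K/W
ΣR = 0.001774 + 4.331 = 4.333 m·K/W
Q' = ΔT/ΣR = (111 K − 300.1 K)/4.333 = -43.6 W/m
(Negative Q' ⇒ heat flows inward; heat gain = 43.6 W/m.)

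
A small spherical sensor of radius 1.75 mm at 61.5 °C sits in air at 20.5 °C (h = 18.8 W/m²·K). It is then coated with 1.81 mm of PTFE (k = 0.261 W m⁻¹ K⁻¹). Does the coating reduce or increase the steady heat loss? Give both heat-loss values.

increases: 0.0297 → 0.0970 W

Critical radius for a sphere: r_cr = 2k/h = 0.0278 m = 2.78 cm.
Outer radius after coating: r₂ = 0.00175 + 0.00181 = 0.00356 m.
Since r₁ < r_cr and r₂ ≤ r_cr, the coating moves toward the maximum at r_cr — heat loss rises.
Bare: R = 1/(4πr₁²h) = 1382 K/W; Q = 41/1382 = 0.0297 W.
Coated: R = R_cond + R_conv = 422.6 K/W; Q = 41/422.6 = 0.0970 W.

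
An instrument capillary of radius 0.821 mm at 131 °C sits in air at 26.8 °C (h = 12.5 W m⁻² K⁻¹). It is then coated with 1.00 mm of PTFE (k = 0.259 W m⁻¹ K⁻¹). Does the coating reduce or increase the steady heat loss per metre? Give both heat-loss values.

Critical radius for a cylinder: r_cr = k/h = 0.0207 m = 2.07 cm.
Outer radius after coating: r₂ = 8.21×10^-4 + 0.00100 = 0.001821 m.
Since r₁ < r_cr and r₂ ≤ r_cr, the coating moves toward the maximum at r_cr — heat loss rises.
Bare: R = 1/(2πr₁h) = 15.51 m·K/W; Q = 104.2/15.51 = 6.72 W/m.
Coated: R = R_cond + R_conv = 7.481 m·K/W; Q = 104.2/7.481 = 13.9 W/m.

increases: 6.72 → 13.9 W/m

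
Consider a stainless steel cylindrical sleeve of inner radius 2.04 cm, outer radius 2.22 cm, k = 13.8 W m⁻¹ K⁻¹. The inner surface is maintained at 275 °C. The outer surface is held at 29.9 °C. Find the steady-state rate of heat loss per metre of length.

Q' = 251 kW/m

Q' = 2πk·ΔT/ln(r₂/r₁) = 2π × 13.8 × 245.1 / ln(0.0222/0.0204) = 2.51×10^5 W/m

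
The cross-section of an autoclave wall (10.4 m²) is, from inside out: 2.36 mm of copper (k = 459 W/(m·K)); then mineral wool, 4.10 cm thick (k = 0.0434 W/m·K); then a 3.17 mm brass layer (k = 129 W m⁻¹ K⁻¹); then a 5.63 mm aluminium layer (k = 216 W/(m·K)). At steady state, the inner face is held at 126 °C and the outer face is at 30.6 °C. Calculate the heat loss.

Q = 1050 W

Resistance network (inner→outer):
  R_copper = L/(kA) = 0.00236/(459·10.4) = 4.944×10^-7 K/W
  R_mineral wool = L/(kA) = 0.0410/(0.0434·10.4) = 0.09084 K/W
  R_brass = L/(kA) = 0.00317/(129·10.4) = 2.363×10^-6 K/W
  R_aluminium = L/(kA) = 0.00563/(216·10.4) = 2.506×10^-6 K/W
ΣR = 4.944×10^-7 + 0.09084 + 2.363×10^-6 + 2.506×10^-6 = 0.09085 K/W
Q = ΔT/ΣR = (126 °C − 30.6 °C)/0.09085 = 1050 W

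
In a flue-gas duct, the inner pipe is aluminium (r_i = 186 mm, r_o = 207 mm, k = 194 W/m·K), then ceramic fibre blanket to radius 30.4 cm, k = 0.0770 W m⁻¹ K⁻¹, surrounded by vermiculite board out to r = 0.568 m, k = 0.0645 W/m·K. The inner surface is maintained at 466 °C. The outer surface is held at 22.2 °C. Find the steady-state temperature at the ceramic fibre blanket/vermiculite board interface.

T = 315 °C

Series thermal resistances, inner to outer:
  R'_aluminium = ln(0.207/0.186)/(2πk) = 0.1070/(2π·194) = 8.776×10^-5 m·K/W
  R'_ceramic fibre blanket = ln(0.304/0.207)/(2πk) = 0.3843/(2π·0.0770) = 0.7943 m·K/W
  R'_vermiculite board = ln(0.568/0.304)/(2πk) = 0.6251/(2π·0.0645) = 1.542 m·K/W
ΣR = 8.776×10^-5 + 0.7943 + 1.542 = 2.336 m·K/W
Q' = ΔT/ΣR = (466 °C − 22.2 °C)/2.336 = 190.0 W/m
From the inner boundary to the ceramic fibre blanket/vermiculite board interface, ΣR_partial = 0.7944 m·K/W.
T_interface = T_in − Q'·ΣR_partial = 466 °C − (190.0)(0.7944) = 315 °C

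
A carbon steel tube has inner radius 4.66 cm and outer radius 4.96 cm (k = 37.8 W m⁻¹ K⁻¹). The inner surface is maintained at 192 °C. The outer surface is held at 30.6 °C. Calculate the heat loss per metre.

Q' = 2πk·ΔT/ln(r₂/r₁) = 2π × 37.8 × 161.4 / ln(0.0496/0.0466) = 6.14×10^5 W/m

Q' = 614 kW/m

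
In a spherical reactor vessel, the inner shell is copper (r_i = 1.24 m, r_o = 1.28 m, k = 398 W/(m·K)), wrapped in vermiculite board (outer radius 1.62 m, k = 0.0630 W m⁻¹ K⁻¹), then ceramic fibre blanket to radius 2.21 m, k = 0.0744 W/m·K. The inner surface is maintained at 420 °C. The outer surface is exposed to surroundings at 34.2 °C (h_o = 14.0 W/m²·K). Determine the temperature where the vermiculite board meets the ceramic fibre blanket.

Series thermal resistances, inner to outer:
  R_copper = (1/1.24 − 1/1.28)/(4πk) = 0.02520/(4π·398) = 5.039×10^-6 K/W
  R_vermiculite board = (1/1.28 − 1/1.62)/(4πk) = 0.1640/(4π·0.0630) = 0.2071 K/W
  R_ceramic fibre blanket = (1/1.62 − 1/2.21)/(4πk) = 0.1648/(4π·0.0744) = 0.1763 K/W
  R_conv,out = 1/(4πr²h) = 1/(4π·2.21²·14.0) = 0.001164 K/W
ΣR = 5.039×10^-6 + 0.2071 + 0.1763 + 0.001164 = 0.3846 K/W
Q = ΔT/ΣR = (420 °C − 34.2 °C)/0.3846 = 1003 W
From the inner boundary to the vermiculite board/ceramic fibre blanket interface, ΣR_partial = 0.2071 K/W.
T_interface = T_in − Q·ΣR_partial = 420 °C − (1003)(0.2071) = 212 °C

T = 212 °C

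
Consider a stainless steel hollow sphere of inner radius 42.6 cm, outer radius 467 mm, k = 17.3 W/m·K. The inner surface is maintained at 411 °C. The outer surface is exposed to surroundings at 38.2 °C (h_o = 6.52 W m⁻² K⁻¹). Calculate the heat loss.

Q = 6550 W

Series thermal resistances, inner to outer:
  R_stainless steel = (1/0.426 − 1/0.467)/(4πk) = 0.2061/(4π·17.3) = 9.480×10^-4 K/W
  R_conv,out = 1/(4πr²h) = 1/(4π·0.467²·6.52) = 0.05596 K/W
ΣR = 9.480×10^-4 + 0.05596 = 0.05691 K/W
Q = ΔT/ΣR = (411 °C − 38.2 °C)/0.05691 = 6550 W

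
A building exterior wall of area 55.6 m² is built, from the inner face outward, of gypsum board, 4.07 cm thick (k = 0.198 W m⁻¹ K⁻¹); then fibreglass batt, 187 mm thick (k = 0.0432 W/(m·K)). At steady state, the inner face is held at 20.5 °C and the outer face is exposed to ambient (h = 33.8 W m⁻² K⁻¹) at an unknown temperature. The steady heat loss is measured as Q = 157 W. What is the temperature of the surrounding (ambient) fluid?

T_out = 7.61 °C

Series resistances:
  R_gypsum board = L/(kA) = 0.0407/(0.198·55.6) = 0.003697 K/W
  R_fibreglass batt = L/(kA) = 0.187/(0.0432·55.6) = 0.07785 K/W
  R_conv,out = 1/(hA) = 1/(33.8·55.6) = 5.321×10^-4 K/W
ΣR = 0.08208 K/W
ΔT = Q·ΣR = 157 × 0.08208 = 12.89 K
Heat flows outward, so T_out = T_in − ΔT = 20.5 − 12.89 = 7.61 °C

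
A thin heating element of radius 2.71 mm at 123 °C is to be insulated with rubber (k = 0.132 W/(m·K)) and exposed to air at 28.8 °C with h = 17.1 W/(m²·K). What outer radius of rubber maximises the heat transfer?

For a cylinder, r_cr = k_ins/h = 0.132/17.1 = 0.00772 m = 0.772 cm

r_cr = 0.772 cm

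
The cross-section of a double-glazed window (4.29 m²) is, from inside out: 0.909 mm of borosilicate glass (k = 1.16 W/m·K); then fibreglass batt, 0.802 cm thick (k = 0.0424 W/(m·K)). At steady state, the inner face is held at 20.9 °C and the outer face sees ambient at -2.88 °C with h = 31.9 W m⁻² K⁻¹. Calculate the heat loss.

Treat each layer as a resistance in series:
  R_borosilicate glass = L/(kA) = 9.09×10^-4/(1.16·4.29) = 1.827×10^-4 K/W
  R_fibreglass batt = L/(kA) = 0.00802/(0.0424·4.29) = 0.04409 K/W
  R_conv,out = 1/(hA) = 1/(31.9·4.29) = 0.007307 K/W
ΣR = 1.827×10^-4 + 0.04409 + 0.007307 = 0.05158 K/W
Q = ΔT/ΣR = (20.9 °C − -2.88 °C)/0.05158 = 461 W

Q = 461 W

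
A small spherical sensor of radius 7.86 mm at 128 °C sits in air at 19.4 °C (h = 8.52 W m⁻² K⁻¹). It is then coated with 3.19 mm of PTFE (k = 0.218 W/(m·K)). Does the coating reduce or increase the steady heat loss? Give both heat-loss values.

Critical radius for a sphere: r_cr = 2k/h = 0.0512 m = 5.12 cm.
Outer radius after coating: r₂ = 0.00786 + 0.00319 = 0.01105 m.
Since r₁ < r_cr and r₂ ≤ r_cr, the coating moves toward the maximum at r_cr — heat loss rises.
Bare: R = 1/(4πr₁²h) = 151.2 K/W; Q = 108.6/151.2 = 0.718 W.
Coated: R = R_cond + R_conv = 89.90 K/W; Q = 108.6/89.90 = 1.21 W.

increases: 0.718 → 1.21 W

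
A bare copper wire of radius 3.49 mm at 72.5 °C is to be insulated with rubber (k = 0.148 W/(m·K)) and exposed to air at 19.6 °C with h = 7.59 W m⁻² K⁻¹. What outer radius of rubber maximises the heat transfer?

For a cylinder, r_cr = k_ins/h = 0.148/7.59 = 0.0195 m = 1.95 cm

r_cr = 1.95 cm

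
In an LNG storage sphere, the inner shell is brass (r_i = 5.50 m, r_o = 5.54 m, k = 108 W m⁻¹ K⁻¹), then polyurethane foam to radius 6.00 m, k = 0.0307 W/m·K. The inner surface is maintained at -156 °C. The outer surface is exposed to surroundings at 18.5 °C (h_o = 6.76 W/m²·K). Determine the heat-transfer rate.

Resistance network (inner→outer):
  R_brass = (1/5.50 − 1/5.54)/(4πk) = 0.001313/(4π·108) = 9.673×10^-7 K/W
  R_polyurethane foam = (1/5.54 − 1/6.00)/(4πk) = 0.01384/(4π·0.0307) = 0.03587 K/W
  R_conv,out = 1/(4πr²h) = 1/(4π·6.00²·6.76) = 3.270×10^-4 K/W
ΣR = 9.673×10^-7 + 0.03587 + 3.270×10^-4 = 0.03620 K/W
Q = ΔT/ΣR = (-156 °C − 18.5 °C)/0.03620 = -4820 W
(Negative Q ⇒ heat flows inward; heat gain = 4820 W.)

Q = 4820 W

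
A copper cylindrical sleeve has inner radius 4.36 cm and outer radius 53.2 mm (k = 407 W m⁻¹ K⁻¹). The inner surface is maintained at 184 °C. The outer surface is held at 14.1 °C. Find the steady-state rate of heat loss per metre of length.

Q' = 2180 kW/m

Q' = 2πk·ΔT/ln(r₂/r₁) = 2π × 407 × 169.9 / ln(0.0532/0.0436) = 2.18×10^6 W/m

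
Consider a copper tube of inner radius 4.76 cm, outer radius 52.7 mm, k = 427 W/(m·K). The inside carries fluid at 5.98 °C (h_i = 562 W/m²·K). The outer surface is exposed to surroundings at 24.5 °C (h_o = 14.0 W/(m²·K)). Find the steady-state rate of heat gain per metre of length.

Series thermal resistances, inner to outer:
  R'_conv,in = 1/(2πr h) = 1/(2π·0.0476·562) = 0.005949 m·K/W
  R'_copper = ln(0.0527/0.0476)/(2πk) = 0.1018/(2π·427) = 3.794×10^-5 m·K/W
  R'_conv,out = 1/(2πr h) = 1/(2π·0.0527·14.0) = 0.2157 m·K/W
ΣR = 0.005949 + 3.794×10^-5 + 0.2157 = 0.2217 m·K/W
Q' = ΔT/ΣR = (5.98 °C − 24.5 °C)/0.2217 = -83.5 W/m
(Negative Q' ⇒ heat flows inward; heat gain = 83.5 W/m.)

Q' = 83.5 W/m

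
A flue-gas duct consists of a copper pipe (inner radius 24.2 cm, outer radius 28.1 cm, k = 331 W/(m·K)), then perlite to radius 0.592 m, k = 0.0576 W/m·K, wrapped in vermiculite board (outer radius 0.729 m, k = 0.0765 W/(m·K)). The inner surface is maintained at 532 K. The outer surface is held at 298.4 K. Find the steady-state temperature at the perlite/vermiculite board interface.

T = 339.0 K

Resistance network (inner→outer):
  R'_copper = ln(0.281/0.242)/(2πk) = 0.1494/(2π·331) = 7.184×10^-5 m·K/W
  R'_perlite = ln(0.592/0.281)/(2πk) = 0.7452/(2π·0.0576) = 2.059 m·K/W
  R'_vermiculite board = ln(0.729/0.592)/(2πk) = 0.2082/(2π·0.0765) = 0.4331 m·K/W
ΣR = 7.184×10^-5 + 2.059 + 0.4331 = 2.492 m·K/W
Q' = ΔT/ΣR = (532 K − 298.4 K)/2.492 = 93.74 W/m
From the inner boundary to the perlite/vermiculite board interface, ΣR_partial = 2.059 m·K/W.
T_interface = T_in − Q'·ΣR_partial = 532 K − (93.74)(2.059) = 339.0 K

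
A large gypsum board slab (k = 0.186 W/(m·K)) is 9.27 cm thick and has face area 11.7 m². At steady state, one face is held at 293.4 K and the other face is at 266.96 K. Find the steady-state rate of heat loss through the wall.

Q = kA·ΔT/L = 0.186 × 11.7 × |293.4 K − 266.96 K| / 0.0927 = 621 W

Q = 621 W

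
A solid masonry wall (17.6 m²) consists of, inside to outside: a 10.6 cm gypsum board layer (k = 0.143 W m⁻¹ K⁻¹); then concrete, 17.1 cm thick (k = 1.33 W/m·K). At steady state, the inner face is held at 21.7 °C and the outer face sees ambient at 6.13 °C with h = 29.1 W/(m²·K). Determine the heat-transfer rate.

Treat each layer as a resistance in series:
  R_gypsum board = L/(kA) = 0.106/(0.143·17.6) = 0.04212 K/W
  R_concrete = L/(kA) = 0.171/(1.33·17.6) = 0.007305 K/W
  R_conv,out = 1/(hA) = 1/(29.1·17.6) = 0.001953 K/W
ΣR = 0.04212 + 0.007305 + 0.001953 = 0.05138 K/W
Q = ΔT/ΣR = (21.7 °C − 6.13 °C)/0.05138 = 303 W

Q = 303 W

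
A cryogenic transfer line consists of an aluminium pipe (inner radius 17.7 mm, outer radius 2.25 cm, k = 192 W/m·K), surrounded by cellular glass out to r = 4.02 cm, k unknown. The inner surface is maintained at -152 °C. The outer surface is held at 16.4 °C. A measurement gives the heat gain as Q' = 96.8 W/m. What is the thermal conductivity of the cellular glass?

ΣR = ΔT/Q' = |-152 − 16.4|/96.8 = 1.740 m·K/W
Known resistances:
  R'_aluminium = ln(0.0225/0.0177)/(2πk) = 0.2400/(2π·192) = 1.989×10^-4 m·K/W
R_cellular glass = ΣR − ΣR_known = 1.740 − 1.989×10^-4 = 1.740 m·K/W
ln(r₂/r₁)/(2πk) = 1.740 ⇒ k = 0.5804/(2π·1.740) = 0.0531 W/m·K

k = 0.0531 W/m·K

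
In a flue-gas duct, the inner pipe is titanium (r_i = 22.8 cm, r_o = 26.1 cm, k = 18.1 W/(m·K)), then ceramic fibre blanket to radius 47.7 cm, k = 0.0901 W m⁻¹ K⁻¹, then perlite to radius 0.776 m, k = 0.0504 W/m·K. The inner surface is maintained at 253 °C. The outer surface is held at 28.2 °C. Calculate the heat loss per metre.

Resistance network (inner→outer):
  R'_titanium = ln(0.261/0.228)/(2πk) = 0.1352/(2π·18.1) = 0.001189 m·K/W
  R'_ceramic fibre blanket = ln(0.477/0.261)/(2πk) = 0.6030/(2π·0.0901) = 1.065 m·K/W
  R'_perlite = ln(0.776/0.477)/(2πk) = 0.4866/(2π·0.0504) = 1.537 m·K/W
ΣR = 0.001189 + 1.065 + 1.537 = 2.603 m·K/W
Q' = ΔT/ΣR = (253 °C − 28.2 °C)/2.603 = 86.4 W/m

Q' = 86.4 W/m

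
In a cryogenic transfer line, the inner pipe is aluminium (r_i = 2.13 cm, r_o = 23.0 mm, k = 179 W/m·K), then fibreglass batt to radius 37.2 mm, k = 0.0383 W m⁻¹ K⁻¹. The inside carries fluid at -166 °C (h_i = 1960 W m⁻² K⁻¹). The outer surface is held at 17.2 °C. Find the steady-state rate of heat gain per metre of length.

Q' = 91.5 W/m

Resistance network (inner→outer):
  R'_conv,in = 1/(2πr h) = 1/(2π·0.0213·1960) = 0.003812 m·K/W
  R'_aluminium = ln(0.0230/0.0213)/(2πk) = 0.07679/(2π·179) = 6.827×10^-5 m·K/W
  R'_fibreglass batt = ln(0.0372/0.0230)/(2πk) = 0.4808/(2π·0.0383) = 1.998 m·K/W
ΣR = 0.003812 + 6.827×10^-5 + 1.998 = 2.002 m·K/W
Q' = ΔT/ΣR = (-166 °C − 17.2 °C)/2.002 = -91.5 W/m
(Negative Q' ⇒ heat flows inward; heat gain = 91.5 W/m.)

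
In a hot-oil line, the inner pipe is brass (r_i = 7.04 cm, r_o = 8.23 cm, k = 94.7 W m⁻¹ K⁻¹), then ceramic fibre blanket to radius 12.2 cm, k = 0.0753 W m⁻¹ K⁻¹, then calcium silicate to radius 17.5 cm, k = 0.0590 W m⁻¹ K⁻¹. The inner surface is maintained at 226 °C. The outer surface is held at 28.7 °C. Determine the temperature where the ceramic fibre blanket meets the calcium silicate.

T = 135 °C

Treat each layer as a resistance in series:
  R'_brass = ln(0.0823/0.0704)/(2πk) = 0.1562/(2π·94.7) = 2.625×10^-4 m·K/W
  R'_ceramic fibre blanket = ln(0.122/0.0823)/(2πk) = 0.3936/(2π·0.0753) = 0.8320 m·K/W
  R'_calcium silicate = ln(0.175/0.122)/(2πk) = 0.3608/(2π·0.0590) = 0.9732 m·K/W
ΣR = 2.625×10^-4 + 0.8320 + 0.9732 = 1.805 m·K/W
Q' = ΔT/ΣR = (226 °C − 28.7 °C)/1.805 = 109.3 W/m
From the inner boundary to the ceramic fibre blanket/calcium silicate interface, ΣR_partial = 0.8323 m·K/W.
T_interface = T_in − Q'·ΣR_partial = 226 °C − (109.3)(0.8323) = 135 °C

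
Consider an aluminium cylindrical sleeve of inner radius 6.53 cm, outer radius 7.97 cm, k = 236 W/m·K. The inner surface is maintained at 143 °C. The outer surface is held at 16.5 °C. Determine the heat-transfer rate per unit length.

Q' = 9.41×10^5 W/m

Q' = 2πk·ΔT/ln(r₂/r₁) = 2π × 236 × 126.5 / ln(0.0797/0.0653) = 9.41×10^5 W/m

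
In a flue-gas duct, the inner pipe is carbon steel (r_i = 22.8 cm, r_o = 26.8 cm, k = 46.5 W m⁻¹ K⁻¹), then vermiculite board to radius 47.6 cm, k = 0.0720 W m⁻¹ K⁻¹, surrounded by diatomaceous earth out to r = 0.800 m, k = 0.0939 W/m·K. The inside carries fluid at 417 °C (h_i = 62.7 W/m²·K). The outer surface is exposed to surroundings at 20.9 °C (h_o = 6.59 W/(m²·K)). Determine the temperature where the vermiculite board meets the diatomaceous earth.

T = 185 °C

Treat each layer as a resistance in series:
  R'_conv,in = 1/(2πr h) = 1/(2π·0.228·62.7) = 0.01113 m·K/W
  R'_carbon steel = ln(0.268/0.228)/(2πk) = 0.1616/(2π·46.5) = 5.532×10^-4 m·K/W
  R'_vermiculite board = ln(0.476/0.268)/(2πk) = 0.5744/(2π·0.0720) = 1.270 m·K/W
  R'_diatomaceous earth = ln(0.800/0.476)/(2πk) = 0.5192/(2π·0.0939) = 0.8800 m·K/W
  R'_conv,out = 1/(2πr h) = 1/(2π·0.800·6.59) = 0.03019 m·K/W
ΣR = 0.01113 + 5.532×10^-4 + 1.270 + 0.8800 + 0.03019 = 2.192 m·K/W
Q' = ΔT/ΣR = (417 °C − 20.9 °C)/2.192 = 180.7 W/m
From the inner boundary to the vermiculite board/diatomaceous earth interface, ΣR_partial = 1.282 m·K/W.
T_interface = T_in − Q'·ΣR_partial = 417 °C − (180.7)(1.282) = 185 °C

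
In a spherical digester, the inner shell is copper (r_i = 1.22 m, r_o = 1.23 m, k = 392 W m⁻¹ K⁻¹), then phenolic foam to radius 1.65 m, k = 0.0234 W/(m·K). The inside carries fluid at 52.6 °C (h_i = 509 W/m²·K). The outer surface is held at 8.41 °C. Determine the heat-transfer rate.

Q = 62.8 W

Treat each layer as a resistance in series:
  R_conv,in = 1/(4πr²h) = 1/(4π·1.22²·509) = 1.050×10^-4 K/W
  R_copper = (1/1.22 − 1/1.23)/(4πk) = 0.006664/(4π·392) = 1.353×10^-6 K/W
  R_phenolic foam = (1/1.23 − 1/1.65)/(4πk) = 0.2069/(4π·0.0234) = 0.7038 K/W
ΣR = 1.050×10^-4 + 1.353×10^-6 + 0.7038 = 0.7039 K/W
Q = ΔT/ΣR = (52.6 °C − 8.41 °C)/0.7039 = 62.8 W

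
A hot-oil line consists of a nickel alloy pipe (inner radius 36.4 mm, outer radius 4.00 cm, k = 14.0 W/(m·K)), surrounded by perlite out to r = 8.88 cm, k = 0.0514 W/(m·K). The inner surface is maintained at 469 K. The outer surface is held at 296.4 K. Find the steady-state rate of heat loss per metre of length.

Q' = 69.9 W/m

Resistance network (inner→outer):
  R'_nickel alloy = ln(0.0400/0.0364)/(2πk) = 0.09431/(2π·14.0) = 0.001072 m·K/W
  R'_perlite = ln(0.0888/0.0400)/(2πk) = 0.7975/(2π·0.0514) = 2.469 m·K/W
ΣR = 0.001072 + 2.469 = 2.470 m·K/W
Q' = ΔT/ΣR = (469 K − 296.4 K)/2.470 = 69.9 W/m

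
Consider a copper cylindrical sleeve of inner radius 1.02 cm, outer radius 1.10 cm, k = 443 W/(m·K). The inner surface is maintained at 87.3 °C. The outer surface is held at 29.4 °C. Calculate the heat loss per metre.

Q' = 2.13×10^6 W/m

Q' = 2πk·ΔT/ln(r₂/r₁) = 2π × 443 × 57.9 / ln(0.0110/0.0102) = 2.13×10^6 W/m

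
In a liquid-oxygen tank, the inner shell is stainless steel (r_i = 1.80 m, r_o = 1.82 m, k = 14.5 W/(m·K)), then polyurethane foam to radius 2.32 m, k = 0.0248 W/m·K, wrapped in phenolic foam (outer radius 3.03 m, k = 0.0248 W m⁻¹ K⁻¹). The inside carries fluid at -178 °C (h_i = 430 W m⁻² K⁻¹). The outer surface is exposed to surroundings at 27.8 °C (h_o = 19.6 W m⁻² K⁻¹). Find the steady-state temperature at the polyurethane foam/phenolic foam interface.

Resistance network (inner→outer):
  R_conv,in = 1/(4πr²h) = 1/(4π·1.80²·430) = 5.712×10^-5 K/W
  R_stainless steel = (1/1.80 − 1/1.82)/(4πk) = 0.006105/(4π·14.5) = 3.350×10^-5 K/W
  R_polyurethane foam = (1/1.82 − 1/2.32)/(4πk) = 0.1184/(4π·0.0248) = 0.3800 K/W
  R_phenolic foam = (1/2.32 − 1/3.03)/(4πk) = 0.1010/(4π·0.0248) = 0.3241 K/W
  R_conv,out = 1/(4πr²h) = 1/(4π·3.03²·19.6) = 4.422×10^-4 K/W
ΣR = 5.712×10^-5 + 3.350×10^-5 + 0.3800 + 0.3241 + 4.422×10^-4 = 0.7046 K/W
Q = ΔT/ΣR = (-178 °C − 27.8 °C)/0.7046 = -292.1 W
From the inner boundary to the polyurethane foam/phenolic foam interface, ΣR_partial = 0.3801 K/W.
T_interface = T_in − Q·ΣR_partial = -178 °C − (-292.1)(0.3801) = -67.0 °C

T = -67.0 °C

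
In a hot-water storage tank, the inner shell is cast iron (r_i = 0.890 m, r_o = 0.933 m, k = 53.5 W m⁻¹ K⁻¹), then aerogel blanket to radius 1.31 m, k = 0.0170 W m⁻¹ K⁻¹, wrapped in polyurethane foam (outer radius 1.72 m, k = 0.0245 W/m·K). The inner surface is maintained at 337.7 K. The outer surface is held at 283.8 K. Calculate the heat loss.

Q = 26.5 W

Series thermal resistances, inner to outer:
  R_cast iron = (1/0.890 − 1/0.933)/(4πk) = 0.05178/(4π·53.5) = 7.703×10^-5 K/W
  R_aerogel blanket = (1/0.933 − 1/1.31)/(4πk) = 0.3085/(4π·0.0170) = 1.444 K/W
  R_polyurethane foam = (1/1.31 − 1/1.72)/(4πk) = 0.1820/(4π·0.0245) = 0.5910 K/W
ΣR = 7.703×10^-5 + 1.444 + 0.5910 = 2.035 K/W
Q = ΔT/ΣR = (337.7 K − 283.8 K)/2.035 = 26.5 W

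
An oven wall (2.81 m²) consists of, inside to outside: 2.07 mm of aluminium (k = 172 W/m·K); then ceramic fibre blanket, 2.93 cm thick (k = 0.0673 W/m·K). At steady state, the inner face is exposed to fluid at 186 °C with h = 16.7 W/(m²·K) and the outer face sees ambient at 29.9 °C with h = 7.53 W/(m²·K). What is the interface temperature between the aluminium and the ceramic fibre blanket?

T = 171 °C

Series thermal resistances, inner to outer:
  R_conv,in = 1/(hA) = 1/(16.7·2.81) = 0.02131 K/W
  R_aluminium = L/(kA) = 0.00207/(172·2.81) = 4.283×10^-6 K/W
  R_ceramic fibre blanket = L/(kA) = 0.0293/(0.0673·2.81) = 0.1549 K/W
  R_conv,out = 1/(hA) = 1/(7.53·2.81) = 0.04726 K/W
ΣR = 0.02131 + 4.283×10^-6 + 0.1549 + 0.04726 = 0.2235 K/W
Q = ΔT/ΣR = (186 °C − 29.9 °C)/0.2235 = 698.4 W
From the inner boundary to the aluminium/ceramic fibre blanket interface, ΣR_partial = 0.02131 K/W.
T_interface = T_in − Q·ΣR_partial = 186 °C − (698.4)(0.02131) = 171 °C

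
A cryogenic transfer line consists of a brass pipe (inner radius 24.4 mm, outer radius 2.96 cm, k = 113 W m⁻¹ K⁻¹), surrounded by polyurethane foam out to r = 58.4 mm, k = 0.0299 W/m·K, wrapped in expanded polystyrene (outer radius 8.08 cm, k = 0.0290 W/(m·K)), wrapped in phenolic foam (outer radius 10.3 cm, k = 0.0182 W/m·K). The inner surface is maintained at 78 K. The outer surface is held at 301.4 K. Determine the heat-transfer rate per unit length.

Q' = 29.7 W/m

Series thermal resistances, inner to outer:
  R'_brass = ln(0.0296/0.0244)/(2πk) = 0.1932/(2π·113) = 2.721×10^-4 m·K/W
  R'_polyurethane foam = ln(0.0584/0.0296)/(2πk) = 0.6795/(2π·0.0299) = 3.617 m·K/W
  R'_expanded polystyrene = ln(0.0808/0.0584)/(2πk) = 0.3247/(2π·0.0290) = 1.782 m·K/W
  R'_phenolic foam = ln(0.103/0.0808)/(2πk) = 0.2428/(2π·0.0182) = 2.123 m·K/W
ΣR = 2.721×10^-4 + 3.617 + 1.782 + 2.123 = 7.522 m·K/W
Q' = ΔT/ΣR = (78 K − 301.4 K)/7.522 = -29.7 W/m
(Negative Q' ⇒ heat flows inward; heat gain = 29.7 W/m.)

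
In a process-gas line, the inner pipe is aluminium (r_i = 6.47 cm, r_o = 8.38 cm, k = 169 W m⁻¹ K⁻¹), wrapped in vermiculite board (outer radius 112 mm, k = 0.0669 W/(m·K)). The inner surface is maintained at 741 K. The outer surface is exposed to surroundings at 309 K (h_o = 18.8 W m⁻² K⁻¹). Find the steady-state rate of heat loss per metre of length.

Resistance network (inner→outer):
  R'_aluminium = ln(0.0838/0.0647)/(2πk) = 0.2587/(2π·169) = 2.436×10^-4 m·K/W
  R'_vermiculite board = ln(0.112/0.0838)/(2πk) = 0.2901/(2π·0.0669) = 0.6901 m·K/W
  R'_conv,out = 1/(2πr h) = 1/(2π·0.112·18.8) = 0.07559 m·K/W
ΣR = 2.436×10^-4 + 0.6901 + 0.07559 = 0.7659 m·K/W
Q' = ΔT/ΣR = (741 K − 309 K)/0.7659 = 564 W/m

Q' = 564 W/m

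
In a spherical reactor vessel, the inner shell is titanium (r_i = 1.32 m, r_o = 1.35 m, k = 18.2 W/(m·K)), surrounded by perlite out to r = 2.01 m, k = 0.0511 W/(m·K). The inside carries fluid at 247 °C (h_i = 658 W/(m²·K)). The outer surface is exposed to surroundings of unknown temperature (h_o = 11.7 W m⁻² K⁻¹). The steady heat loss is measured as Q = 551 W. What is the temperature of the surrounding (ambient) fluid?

Sum the resistances:
  R_conv,in = 1/(4πr²h) = 1/(4π·1.32²·658) = 6.941×10^-5 K/W
  R_titanium = (1/1.32 − 1/1.35)/(4πk) = 0.01684/(4π·18.2) = 7.361×10^-5 K/W
  R_perlite = (1/1.35 − 1/2.01)/(4πk) = 0.2432/(4π·0.0511) = 0.3788 K/W
  R_conv,out = 1/(4πr²h) = 1/(4π·2.01²·11.7) = 0.001683 K/W
ΣR = 0.3806 K/W
ΔT = Q·ΣR = 551 × 0.3806 = 209.7 K
Heat flows outward, so T_out = T_in − ΔT = 247 − 209.7 = 37.3 °C

T_out = 37.3 °C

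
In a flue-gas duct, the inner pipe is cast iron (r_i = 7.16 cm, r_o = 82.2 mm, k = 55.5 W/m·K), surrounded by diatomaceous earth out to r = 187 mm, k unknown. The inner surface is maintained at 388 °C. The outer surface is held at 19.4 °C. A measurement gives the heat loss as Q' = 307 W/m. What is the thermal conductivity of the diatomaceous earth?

ΣR = ΔT/Q' = |388 − 19.4|/307 = 1.201 m·K/W
Known resistances:
  R'_cast iron = ln(0.0822/0.0716)/(2πk) = 0.1381/(2π·55.5) = 3.959×10^-4 m·K/W
R_diatomaceous earth = ΣR − ΣR_known = 1.201 − 3.959×10^-4 = 1.201 m·K/W
ln(r₂/r₁)/(2πk) = 1.201 ⇒ k = 0.8220/(2π·1.201) = 0.109 W/m·K

k = 0.109 W/m·K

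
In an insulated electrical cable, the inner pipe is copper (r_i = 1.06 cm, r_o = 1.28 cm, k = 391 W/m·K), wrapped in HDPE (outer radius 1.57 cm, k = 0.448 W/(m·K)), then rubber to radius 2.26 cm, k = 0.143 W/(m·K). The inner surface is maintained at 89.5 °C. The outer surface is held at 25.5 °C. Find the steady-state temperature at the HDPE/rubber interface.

T = 79.8 °C

Series thermal resistances, inner to outer:
  R'_copper = ln(0.0128/0.0106)/(2πk) = 0.1886/(2π·391) = 7.677×10^-5 m·K/W
  R'_HDPE = ln(0.0157/0.0128)/(2πk) = 0.2042/(2π·0.448) = 0.07255 m·K/W
  R'_rubber = ln(0.0226/0.0157)/(2πk) = 0.3643/(2π·0.143) = 0.4054 m·K/W
ΣR = 7.677×10^-5 + 0.07255 + 0.4054 = 0.4780 m·K/W
Q' = ΔT/ΣR = (89.5 °C − 25.5 °C)/0.4780 = 133.9 W/m
From the inner boundary to the HDPE/rubber interface, ΣR_partial = 0.07263 m·K/W.
T_interface = T_in − Q'·ΣR_partial = 89.5 °C − (133.9)(0.07263) = 79.8 °C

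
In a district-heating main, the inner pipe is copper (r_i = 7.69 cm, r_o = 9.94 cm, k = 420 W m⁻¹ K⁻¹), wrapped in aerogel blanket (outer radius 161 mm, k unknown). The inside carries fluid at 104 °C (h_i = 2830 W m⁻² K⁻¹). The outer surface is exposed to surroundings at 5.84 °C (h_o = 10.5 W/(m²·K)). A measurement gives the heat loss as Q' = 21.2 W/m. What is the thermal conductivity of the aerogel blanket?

k = 0.0169 W/m·K

ΣR = ΔT/Q' = |104 − 5.84|/21.2 = 4.630 m·K/W
Known resistances:
  R'_conv,in = 1/(2πr h) = 1/(2π·0.0769·2830) = 7.313×10^-4 m·K/W
  R'_copper = ln(0.0994/0.0769)/(2πk) = 0.2566/(2π·420) = 9.725×10^-5 m·K/W
  R'_conv,out = 1/(2πr h) = 1/(2π·0.161·10.5) = 0.09415 m·K/W
R_aerogel blanket = ΣR − ΣR_known = 4.630 − 0.09498 = 4.535 m·K/W
ln(r₂/r₁)/(2πk) = 4.535 ⇒ k = 0.4823/(2π·4.535) = 0.0169 W/m·K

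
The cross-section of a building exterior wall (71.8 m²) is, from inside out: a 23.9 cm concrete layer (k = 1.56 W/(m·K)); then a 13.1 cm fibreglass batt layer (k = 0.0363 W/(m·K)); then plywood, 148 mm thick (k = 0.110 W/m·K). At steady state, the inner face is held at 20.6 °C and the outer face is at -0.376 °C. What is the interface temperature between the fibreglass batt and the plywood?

T = 5.15 °C

Resistance network (inner→outer):
  R_concrete = L/(kA) = 0.239/(1.56·71.8) = 0.002134 K/W
  R_fibreglass batt = L/(kA) = 0.131/(0.0363·71.8) = 0.05026 K/W
  R_plywood = L/(kA) = 0.148/(0.110·71.8) = 0.01874 K/W
ΣR = 0.002134 + 0.05026 + 0.01874 = 0.07113 K/W
Q = ΔT/ΣR = (20.6 °C − -0.376 °C)/0.07113 = 294.9 W
From the inner boundary to the fibreglass batt/plywood interface, ΣR_partial = 0.05239 K/W.
T_interface = T_in − Q·ΣR_partial = 20.6 °C − (294.9)(0.05239) = 5.15 °C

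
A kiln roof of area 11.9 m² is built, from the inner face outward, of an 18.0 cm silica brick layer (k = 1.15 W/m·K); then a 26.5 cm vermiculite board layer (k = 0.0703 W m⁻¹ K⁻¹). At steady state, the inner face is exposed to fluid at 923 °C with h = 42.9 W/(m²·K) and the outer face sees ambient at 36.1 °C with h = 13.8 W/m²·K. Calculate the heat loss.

Series thermal resistances, inner to outer:
  R_conv,in = 1/(hA) = 1/(42.9·11.9) = 0.001959 K/W
  R_silica brick = L/(kA) = 0.180/(1.15·11.9) = 0.01315 K/W
  R_vermiculite board = L/(kA) = 0.265/(0.0703·11.9) = 0.3168 K/W
  R_conv,out = 1/(hA) = 1/(13.8·11.9) = 0.006089 K/W
ΣR = 0.001959 + 0.01315 + 0.3168 + 0.006089 = 0.3380 K/W
Q = ΔT/ΣR = (923 °C − 36.1 °C)/0.3380 = 2620 W

Q = 2620 W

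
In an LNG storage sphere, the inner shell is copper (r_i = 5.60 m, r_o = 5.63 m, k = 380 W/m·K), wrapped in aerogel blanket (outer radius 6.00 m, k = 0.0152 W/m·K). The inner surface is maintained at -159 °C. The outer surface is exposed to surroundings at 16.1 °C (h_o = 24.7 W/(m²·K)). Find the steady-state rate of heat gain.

Q = 3.05 kW

Treat each layer as a resistance in series:
  R_copper = (1/5.60 − 1/5.63)/(4πk) = 9.515×10^-4/(4π·380) = 1.993×10^-7 K/W
  R_aerogel blanket = (1/5.63 − 1/6.00)/(4πk) = 0.01095/(4π·0.0152) = 0.05734 K/W
  R_conv,out = 1/(4πr²h) = 1/(4π·6.00²·24.7) = 8.949×10^-5 K/W
ΣR = 1.993×10^-7 + 0.05734 + 8.949×10^-5 = 0.05743 K/W
Q = ΔT/ΣR = (-159 °C − 16.1 °C)/0.05743 = -3050 W
(Negative Q ⇒ heat flows inward; heat gain = 3050 W.)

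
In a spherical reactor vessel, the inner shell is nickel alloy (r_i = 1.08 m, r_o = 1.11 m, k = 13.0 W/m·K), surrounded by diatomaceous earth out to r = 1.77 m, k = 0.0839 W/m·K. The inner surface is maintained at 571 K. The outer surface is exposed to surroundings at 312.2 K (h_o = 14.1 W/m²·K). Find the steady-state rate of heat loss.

Resistance network (inner→outer):
  R_nickel alloy = (1/1.08 − 1/1.11)/(4πk) = 0.02503/(4π·13.0) = 1.532×10^-4 K/W
  R_diatomaceous earth = (1/1.11 − 1/1.77)/(4πk) = 0.3359/(4π·0.0839) = 0.3186 K/W
  R_conv,out = 1/(4πr²h) = 1/(4π·1.77²·14.1) = 0.001801 K/W
ΣR = 1.532×10^-4 + 0.3186 + 0.001801 = 0.3206 K/W
Q = ΔT/ΣR = (571 K − 312.2 K)/0.3206 = 807 W

Q = 807 W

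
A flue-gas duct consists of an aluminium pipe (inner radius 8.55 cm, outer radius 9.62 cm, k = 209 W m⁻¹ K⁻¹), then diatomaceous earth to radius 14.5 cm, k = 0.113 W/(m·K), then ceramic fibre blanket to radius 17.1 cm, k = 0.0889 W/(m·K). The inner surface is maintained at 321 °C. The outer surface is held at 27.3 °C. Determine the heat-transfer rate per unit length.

Resistance network (inner→outer):
  R'_aluminium = ln(0.0962/0.0855)/(2πk) = 0.1179/(2π·209) = 8.979×10^-5 m·K/W
  R'_diatomaceous earth = ln(0.145/0.0962)/(2πk) = 0.4103/(2π·0.113) = 0.5779 m·K/W
  R'_ceramic fibre blanket = ln(0.171/0.145)/(2πk) = 0.1649/(2π·0.0889) = 0.2953 m·K/W
ΣR = 8.979×10^-5 + 0.5779 + 0.2953 = 0.8733 m·K/W
Q' = ΔT/ΣR = (321 °C − 27.3 °C)/0.8733 = 336 W/m

Q' = 336 W/m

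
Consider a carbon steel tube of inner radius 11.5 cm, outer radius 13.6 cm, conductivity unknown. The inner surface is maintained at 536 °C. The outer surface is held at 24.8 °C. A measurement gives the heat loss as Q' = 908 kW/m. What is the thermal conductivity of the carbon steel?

k = 47.4 W/m·K

ΣR = ΔT/Q' = |536 − 24.8|/9.08×10^5 = 5.630×10^-4 m·K/W
ln(r₂/r₁)/(2πk) = 5.630×10^-4 ⇒ k = 0.1677/(2π·5.630×10^-4) = 47.4 W/m·K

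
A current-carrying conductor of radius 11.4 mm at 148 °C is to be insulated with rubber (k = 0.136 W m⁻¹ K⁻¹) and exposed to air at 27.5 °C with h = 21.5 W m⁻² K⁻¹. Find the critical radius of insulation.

r_cr = 0.633 cm

For a cylinder, r_cr = k_ins/h = 0.136/21.5 = 0.00633 m = 0.633 cm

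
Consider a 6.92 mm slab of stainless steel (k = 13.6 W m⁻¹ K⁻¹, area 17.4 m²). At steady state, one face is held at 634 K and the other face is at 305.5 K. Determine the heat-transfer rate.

Q = 1.12×10^7 W

Q = kA·ΔT/L = 13.6 × 17.4 × |634 K − 305.5 K| / 0.00692 = 1.12×10^7 W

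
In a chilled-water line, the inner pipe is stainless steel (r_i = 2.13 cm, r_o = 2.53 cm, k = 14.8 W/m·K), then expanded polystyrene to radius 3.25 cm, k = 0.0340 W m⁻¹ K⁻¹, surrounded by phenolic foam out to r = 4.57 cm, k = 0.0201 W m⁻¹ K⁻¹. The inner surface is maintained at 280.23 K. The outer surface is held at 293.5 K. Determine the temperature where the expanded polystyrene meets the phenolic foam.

Treat each layer as a resistance in series:
  R'_stainless steel = ln(0.0253/0.0213)/(2πk) = 0.1721/(2π·14.8) = 0.001851 m·K/W
  R'_expanded polystyrene = ln(0.0325/0.0253)/(2πk) = 0.2504/(2π·0.0340) = 1.172 m·K/W
  R'_phenolic foam = ln(0.0457/0.0325)/(2πk) = 0.3409/(2π·0.0201) = 2.699 m·K/W
ΣR = 0.001851 + 1.172 + 2.699 = 3.873 m·K/W
Q' = ΔT/ΣR = (280.23 K − 293.5 K)/3.873 = -3.426 W/m
From the inner boundary to the expanded polystyrene/phenolic foam interface, ΣR_partial = 1.174 m·K/W.
T_interface = T_in − Q'·ΣR_partial = 280.23 K − (-3.426)(1.174) = 284.3 K

T = 284.3 K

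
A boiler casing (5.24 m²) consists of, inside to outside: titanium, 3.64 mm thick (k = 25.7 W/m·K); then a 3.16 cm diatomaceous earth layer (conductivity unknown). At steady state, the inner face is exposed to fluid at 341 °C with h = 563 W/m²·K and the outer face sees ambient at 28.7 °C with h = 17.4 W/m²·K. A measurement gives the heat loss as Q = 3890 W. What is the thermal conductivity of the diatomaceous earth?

k = 0.0875 W/m·K

ΣR = ΔT/Q = |341 − 28.7|/3890 = 0.08028 K/W
Known resistances:
  R_conv,in = 1/(hA) = 1/(563·5.24) = 3.390×10^-4 K/W
  R_titanium = L/(kA) = 0.00364/(25.7·5.24) = 2.703×10^-5 K/W
  R_conv,out = 1/(hA) = 1/(17.4·5.24) = 0.01097 K/W
R_diatomaceous earth = ΣR − ΣR_known = 0.08028 − 0.01134 = 0.06894 K/W
L/(kA) = 0.06894 ⇒ k = 0.0316/(0.06894·5.24) = 0.0875 W/m·K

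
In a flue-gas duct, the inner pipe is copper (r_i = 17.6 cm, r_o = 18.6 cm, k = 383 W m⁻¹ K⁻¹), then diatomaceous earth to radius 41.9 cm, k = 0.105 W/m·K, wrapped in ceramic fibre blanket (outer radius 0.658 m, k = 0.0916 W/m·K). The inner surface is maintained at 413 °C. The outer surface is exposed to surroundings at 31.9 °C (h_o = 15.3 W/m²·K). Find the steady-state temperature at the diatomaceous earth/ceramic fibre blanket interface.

T = 182 °C

Series thermal resistances, inner to outer:
  R'_copper = ln(0.186/0.176)/(2πk) = 0.05526/(2π·383) = 2.296×10^-5 m·K/W
  R'_diatomaceous earth = ln(0.419/0.186)/(2πk) = 0.8121/(2π·0.105) = 1.231 m·K/W
  R'_ceramic fibre blanket = ln(0.658/0.419)/(2πk) = 0.4513/(2π·0.0916) = 0.7842 m·K/W
  R'_conv,out = 1/(2πr h) = 1/(2π·0.658·15.3) = 0.01581 m·K/W
ΣR = 2.296×10^-5 + 1.231 + 0.7842 + 0.01581 = 2.031 m·K/W
Q' = ΔT/ΣR = (413 °C − 31.9 °C)/2.031 = 187.6 W/m
From the inner boundary to the diatomaceous earth/ceramic fibre blanket interface, ΣR_partial = 1.231 m·K/W.
T_interface = T_in − Q'·ΣR_partial = 413 °C − (187.6)(1.231) = 182 °C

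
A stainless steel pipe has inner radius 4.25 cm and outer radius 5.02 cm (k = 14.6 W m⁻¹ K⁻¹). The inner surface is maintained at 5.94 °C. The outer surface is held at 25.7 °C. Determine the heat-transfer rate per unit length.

Q' = 2πk·ΔT/ln(r₂/r₁) = 2π × 14.6 × 19.76 / ln(0.0502/0.0425) = 10900 W/m

Q' = 10.9 kW/m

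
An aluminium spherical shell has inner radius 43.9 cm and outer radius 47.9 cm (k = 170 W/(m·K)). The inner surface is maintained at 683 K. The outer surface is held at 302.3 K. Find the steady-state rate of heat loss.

Q = 4.28×10^6 W

Q = 4πk·ΔT/(1/r₁ − 1/r₂) = 4π × 170 × 380.7 / (1/0.439 − 1/0.479) = 4.28×10^6 W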